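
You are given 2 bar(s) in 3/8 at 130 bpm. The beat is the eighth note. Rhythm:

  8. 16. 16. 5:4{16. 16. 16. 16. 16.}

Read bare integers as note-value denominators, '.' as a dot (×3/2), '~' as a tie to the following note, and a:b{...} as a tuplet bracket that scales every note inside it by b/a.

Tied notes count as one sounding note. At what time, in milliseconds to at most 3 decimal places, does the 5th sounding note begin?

note 5 onset = 18/5b = 1661.538ms

1. 0.0ms @ 0 + 692.308ms (3/2)
2. 692.308ms @ 3/2 + 346.154ms (3/4)
3. 1038.462ms @ 9/4 + 346.154ms (3/4)
4. 1384.615ms @ 3 + 276.923ms (3/5)
5. 1661.538ms @ 18/5 + 276.923ms (3/5)
6. 1938.462ms @ 21/5 + 276.923ms (3/5)
7. 2215.385ms @ 24/5 + 276.923ms (3/5)
8. 2492.308ms @ 27/5 + 276.923ms (3/5)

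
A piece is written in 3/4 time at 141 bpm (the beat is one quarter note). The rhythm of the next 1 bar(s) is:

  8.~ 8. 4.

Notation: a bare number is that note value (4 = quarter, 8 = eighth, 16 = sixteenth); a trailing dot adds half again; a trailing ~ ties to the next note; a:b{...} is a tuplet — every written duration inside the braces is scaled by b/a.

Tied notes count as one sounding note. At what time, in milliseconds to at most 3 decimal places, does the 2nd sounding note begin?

1. 0.0ms @ 0 + 638.298ms (3/2)
2. 638.298ms @ 3/2 + 638.298ms (3/2)

note 2 onset = 3/2b = 638.298ms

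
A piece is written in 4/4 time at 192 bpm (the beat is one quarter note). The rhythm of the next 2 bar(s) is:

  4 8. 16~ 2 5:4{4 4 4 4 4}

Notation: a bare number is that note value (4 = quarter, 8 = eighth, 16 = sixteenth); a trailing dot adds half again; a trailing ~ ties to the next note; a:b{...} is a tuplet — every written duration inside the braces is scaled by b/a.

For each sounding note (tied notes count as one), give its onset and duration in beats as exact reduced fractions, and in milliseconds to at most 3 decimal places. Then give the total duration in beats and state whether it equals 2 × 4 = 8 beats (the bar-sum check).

1) 0.0ms=0b +312.5ms=1b
2) 312.5ms=1b +234.375ms=3/4b
3) 546.875ms=7/4b +703.125ms=9/4b
4) 1250.0ms=4b +250.0ms=4/5b
5) 1500.0ms=24/5b +250.0ms=4/5b
6) 1750.0ms=28/5b +250.0ms=4/5b
7) 2000.0ms=32/5b +250.0ms=4/5b
8) 2250.0ms=36/5b +250.0ms=4/5b
Σ=8b of 8 (192bpm 4/4) — PASS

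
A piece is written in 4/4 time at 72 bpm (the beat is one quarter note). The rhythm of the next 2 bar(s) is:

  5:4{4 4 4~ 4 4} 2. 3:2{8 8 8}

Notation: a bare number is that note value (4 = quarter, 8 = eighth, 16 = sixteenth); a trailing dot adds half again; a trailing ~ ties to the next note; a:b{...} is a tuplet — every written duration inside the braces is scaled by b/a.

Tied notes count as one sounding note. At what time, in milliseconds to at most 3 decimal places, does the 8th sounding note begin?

1. 0.0ms @ 0 + 666.667ms (4/5)
2. 666.667ms @ 4/5 + 666.667ms (4/5)
3. 1333.333ms @ 8/5 + 1333.333ms (8/5)
4. 2666.667ms @ 16/5 + 666.667ms (4/5)
5. 3333.333ms @ 4 + 2500.0ms (3)
6. 5833.333ms @ 7 + 277.778ms (1/3)
7. 6111.111ms @ 22/3 + 277.778ms (1/3)
8. 6388.889ms @ 23/3 + 277.778ms (1/3)

note 8 onset = 23/3b = 6388.889ms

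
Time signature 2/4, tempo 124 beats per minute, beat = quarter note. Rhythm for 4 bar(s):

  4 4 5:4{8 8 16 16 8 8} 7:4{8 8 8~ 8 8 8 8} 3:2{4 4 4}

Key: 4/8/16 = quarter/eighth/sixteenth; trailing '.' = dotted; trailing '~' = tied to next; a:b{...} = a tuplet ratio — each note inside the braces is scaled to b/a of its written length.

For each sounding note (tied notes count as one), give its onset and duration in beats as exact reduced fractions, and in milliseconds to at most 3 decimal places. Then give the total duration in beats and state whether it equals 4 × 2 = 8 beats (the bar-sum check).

1) 0.0ms=0b +483.871ms=1b
2) 483.871ms=1b +483.871ms=1b
3) 967.742ms=2b +193.548ms=2/5b
4) 1161.29ms=12/5b +193.548ms=2/5b
5) 1354.839ms=14/5b +96.774ms=1/5b
6) 1451.613ms=3b +96.774ms=1/5b
7) 1548.387ms=16/5b +193.548ms=2/5b
8) 1741.935ms=18/5b +193.548ms=2/5b
9) 1935.484ms=4b +138.249ms=2/7b
10) 2073.733ms=30/7b +138.249ms=2/7b
11) 2211.982ms=32/7b +276.498ms=4/7b
12) 2488.479ms=36/7b +138.249ms=2/7b
13) 2626.728ms=38/7b +138.249ms=2/7b
14) 2764.977ms=40/7b +138.249ms=2/7b
15) 2903.226ms=6b +322.581ms=2/3b
16) 3225.806ms=20/3b +322.581ms=2/3b
17) 3548.387ms=22/3b +322.581ms=2/3b
Σ=8b of 8 (124bpm 2/4) — PASS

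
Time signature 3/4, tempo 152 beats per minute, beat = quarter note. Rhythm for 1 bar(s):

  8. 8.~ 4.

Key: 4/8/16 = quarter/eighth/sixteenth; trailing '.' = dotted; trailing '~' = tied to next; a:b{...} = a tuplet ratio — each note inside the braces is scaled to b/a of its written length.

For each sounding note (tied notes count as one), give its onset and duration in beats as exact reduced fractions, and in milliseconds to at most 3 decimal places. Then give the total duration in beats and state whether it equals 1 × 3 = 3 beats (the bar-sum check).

1) 0.0ms=0b +296.053ms=3/4b
2) 296.053ms=3/4b +888.158ms=9/4b
Σ=3b of 3 (152bpm 3/4) — PASS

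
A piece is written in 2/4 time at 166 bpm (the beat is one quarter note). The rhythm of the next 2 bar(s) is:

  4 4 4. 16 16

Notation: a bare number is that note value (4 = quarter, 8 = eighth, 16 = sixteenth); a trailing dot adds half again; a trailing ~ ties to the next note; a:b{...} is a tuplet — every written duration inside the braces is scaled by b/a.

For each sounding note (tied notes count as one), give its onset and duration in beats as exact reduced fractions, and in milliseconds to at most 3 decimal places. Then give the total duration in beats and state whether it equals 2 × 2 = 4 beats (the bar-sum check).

1) 0.0ms=0b +361.446ms=1b
2) 361.446ms=1b +361.446ms=1b
3) 722.892ms=2b +542.169ms=3/2b
4) 1265.06ms=7/2b +90.361ms=1/4b
5) 1355.422ms=15/4b +90.361ms=1/4b
Σ=4b of 4 (166bpm 2/4) — PASS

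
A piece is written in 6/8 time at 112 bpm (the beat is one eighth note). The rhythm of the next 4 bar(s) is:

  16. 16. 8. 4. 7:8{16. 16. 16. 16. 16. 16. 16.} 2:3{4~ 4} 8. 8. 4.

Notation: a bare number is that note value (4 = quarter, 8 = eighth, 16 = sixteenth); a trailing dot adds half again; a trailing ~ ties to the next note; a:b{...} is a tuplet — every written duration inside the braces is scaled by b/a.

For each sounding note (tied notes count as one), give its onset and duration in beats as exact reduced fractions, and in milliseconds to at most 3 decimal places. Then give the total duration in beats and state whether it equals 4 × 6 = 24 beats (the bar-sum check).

1) 0.0ms=0b +401.786ms=3/4b
2) 401.786ms=3/4b +401.786ms=3/4b
3) 803.571ms=3/2b +803.571ms=3/2b
4) 1607.143ms=3b +1607.143ms=3b
5) 3214.286ms=6b +459.184ms=6/7b
6) 3673.469ms=48/7b +459.184ms=6/7b
7) 4132.653ms=54/7b +459.184ms=6/7b
8) 4591.837ms=60/7b +459.184ms=6/7b
9) 5051.02ms=66/7b +459.184ms=6/7b
10) 5510.204ms=72/7b +459.184ms=6/7b
11) 5969.388ms=78/7b +459.184ms=6/7b
12) 6428.571ms=12b +3214.286ms=6b
13) 9642.857ms=18b +803.571ms=3/2b
14) 10446.429ms=39/2b +803.571ms=3/2b
15) 11250.0ms=21b +1607.143ms=3b
Σ=24b of 24 (112bpm 6/8) — PASS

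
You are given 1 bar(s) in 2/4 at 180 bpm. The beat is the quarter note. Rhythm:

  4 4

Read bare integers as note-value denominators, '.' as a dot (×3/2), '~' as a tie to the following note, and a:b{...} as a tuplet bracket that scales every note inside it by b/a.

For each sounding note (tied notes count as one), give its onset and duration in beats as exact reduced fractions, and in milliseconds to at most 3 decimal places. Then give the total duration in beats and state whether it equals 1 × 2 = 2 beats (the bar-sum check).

1) 0.0ms=0b +333.333ms=1b
2) 333.333ms=1b +333.333ms=1b
Σ=2b of 2 (180bpm 2/4) — PASS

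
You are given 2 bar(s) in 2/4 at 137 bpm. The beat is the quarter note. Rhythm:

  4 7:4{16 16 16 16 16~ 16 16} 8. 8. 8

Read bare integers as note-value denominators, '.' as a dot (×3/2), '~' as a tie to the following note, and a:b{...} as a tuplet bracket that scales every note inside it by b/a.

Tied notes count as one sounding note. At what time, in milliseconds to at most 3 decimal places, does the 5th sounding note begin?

1. 0.0ms @ 0 + 437.956ms (1)
2. 437.956ms @ 1 + 62.565ms (1/7)
3. 500.521ms @ 8/7 + 62.565ms (1/7)
4. 563.087ms @ 9/7 + 62.565ms (1/7)
5. 625.652ms @ 10/7 + 62.565ms (1/7)
6. 688.217ms @ 11/7 + 125.13ms (2/7)
7. 813.347ms @ 13/7 + 62.565ms (1/7)
8. 875.912ms @ 2 + 328.467ms (3/4)
9. 1204.38ms @ 11/4 + 328.467ms (3/4)
10. 1532.847ms @ 7/2 + 218.978ms (1/2)

note 5 onset = 10/7b = 625.652ms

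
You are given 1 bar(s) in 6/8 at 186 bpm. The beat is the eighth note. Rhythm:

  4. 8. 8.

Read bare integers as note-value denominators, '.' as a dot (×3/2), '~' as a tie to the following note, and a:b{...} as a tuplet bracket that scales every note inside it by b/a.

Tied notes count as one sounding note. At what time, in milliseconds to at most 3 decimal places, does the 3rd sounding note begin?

1. 0.0ms @ 0 + 967.742ms (3)
2. 967.742ms @ 3 + 483.871ms (3/2)
3. 1451.613ms @ 9/2 + 483.871ms (3/2)

note 3 onset = 9/2b = 1451.613ms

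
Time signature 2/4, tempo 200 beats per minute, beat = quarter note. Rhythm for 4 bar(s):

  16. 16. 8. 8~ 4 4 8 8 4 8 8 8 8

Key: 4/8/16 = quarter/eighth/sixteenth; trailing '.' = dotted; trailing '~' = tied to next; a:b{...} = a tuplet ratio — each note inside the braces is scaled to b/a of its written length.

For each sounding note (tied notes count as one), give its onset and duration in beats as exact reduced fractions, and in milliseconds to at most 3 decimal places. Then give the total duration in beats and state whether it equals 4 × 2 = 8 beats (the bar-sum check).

1) 0.0ms=0b +112.5ms=3/8b
2) 112.5ms=3/8b +112.5ms=3/8b
3) 225.0ms=3/4b +225.0ms=3/4b
4) 450.0ms=3/2b +450.0ms=3/2b
5) 900.0ms=3b +300.0ms=1b
6) 1200.0ms=4b +150.0ms=1/2b
7) 1350.0ms=9/2b +150.0ms=1/2b
8) 1500.0ms=5b +300.0ms=1b
9) 1800.0ms=6b +150.0ms=1/2b
10) 1950.0ms=13/2b +150.0ms=1/2b
11) 2100.0ms=7b +150.0ms=1/2b
12) 2250.0ms=15/2b +150.0ms=1/2b
Σ=8b of 8 (200bpm 2/4) — PASS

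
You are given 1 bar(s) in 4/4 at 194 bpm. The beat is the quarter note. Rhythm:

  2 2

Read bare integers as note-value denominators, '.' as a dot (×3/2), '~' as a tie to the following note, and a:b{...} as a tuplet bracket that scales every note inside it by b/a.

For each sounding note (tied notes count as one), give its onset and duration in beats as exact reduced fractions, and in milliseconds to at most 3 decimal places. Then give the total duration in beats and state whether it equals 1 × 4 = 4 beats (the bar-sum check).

1) 0.0ms=0b +618.557ms=2b
2) 618.557ms=2b +618.557ms=2b
Σ=4b of 4 (194bpm 4/4) — PASS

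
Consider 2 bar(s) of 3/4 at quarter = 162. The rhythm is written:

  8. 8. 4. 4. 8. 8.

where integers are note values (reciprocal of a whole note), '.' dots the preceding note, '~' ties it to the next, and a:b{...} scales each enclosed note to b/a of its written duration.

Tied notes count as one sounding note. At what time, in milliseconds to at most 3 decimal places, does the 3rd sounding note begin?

note 3 onset = 3/2b = 555.556ms

1. 0.0ms @ 0 + 277.778ms (3/4)
2. 277.778ms @ 3/4 + 277.778ms (3/4)
3. 555.556ms @ 3/2 + 555.556ms (3/2)
4. 1111.111ms @ 3 + 555.556ms (3/2)
5. 1666.667ms @ 9/2 + 277.778ms (3/4)
6. 1944.444ms @ 21/4 + 277.778ms (3/4)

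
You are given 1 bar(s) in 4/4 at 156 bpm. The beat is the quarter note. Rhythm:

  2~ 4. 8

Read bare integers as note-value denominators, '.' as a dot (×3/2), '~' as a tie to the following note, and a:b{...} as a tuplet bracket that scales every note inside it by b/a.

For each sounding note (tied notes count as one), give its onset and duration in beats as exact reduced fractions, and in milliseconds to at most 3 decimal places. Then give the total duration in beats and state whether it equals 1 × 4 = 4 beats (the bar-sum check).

1) 0.0ms=0b +1346.154ms=7/2b
2) 1346.154ms=7/2b +192.308ms=1/2b
Σ=4b of 4 (156bpm 4/4) — PASS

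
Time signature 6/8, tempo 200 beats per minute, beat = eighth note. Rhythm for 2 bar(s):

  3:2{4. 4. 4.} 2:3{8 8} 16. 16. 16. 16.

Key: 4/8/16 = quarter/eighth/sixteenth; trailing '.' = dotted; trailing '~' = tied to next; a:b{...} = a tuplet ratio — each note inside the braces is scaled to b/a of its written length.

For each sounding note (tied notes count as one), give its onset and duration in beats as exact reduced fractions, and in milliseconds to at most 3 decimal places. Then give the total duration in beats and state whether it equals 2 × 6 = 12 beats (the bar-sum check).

1) 0.0ms=0b +600.0ms=2b
2) 600.0ms=2b +600.0ms=2b
3) 1200.0ms=4b +600.0ms=2b
4) 1800.0ms=6b +450.0ms=3/2b
5) 2250.0ms=15/2b +450.0ms=3/2b
6) 2700.0ms=9b +225.0ms=3/4b
7) 2925.0ms=39/4b +225.0ms=3/4b
8) 3150.0ms=21/2b +225.0ms=3/4b
9) 3375.0ms=45/4b +225.0ms=3/4b
Σ=12b of 12 (200bpm 6/8) — PASS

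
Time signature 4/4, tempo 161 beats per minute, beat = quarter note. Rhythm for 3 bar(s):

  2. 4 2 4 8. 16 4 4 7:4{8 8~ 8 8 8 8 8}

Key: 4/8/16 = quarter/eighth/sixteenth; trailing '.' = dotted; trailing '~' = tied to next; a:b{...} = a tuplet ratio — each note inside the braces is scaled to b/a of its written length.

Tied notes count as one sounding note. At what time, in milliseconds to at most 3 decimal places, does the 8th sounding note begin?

note 8 onset = 9b = 3354.037ms

1. 0.0ms @ 0 + 1118.012ms (3)
2. 1118.012ms @ 3 + 372.671ms (1)
3. 1490.683ms @ 4 + 745.342ms (2)
4. 2236.025ms @ 6 + 372.671ms (1)
5. 2608.696ms @ 7 + 279.503ms (3/4)
6. 2888.199ms @ 31/4 + 93.168ms (1/4)
7. 2981.366ms @ 8 + 372.671ms (1)
8. 3354.037ms @ 9 + 372.671ms (1)
9. 3726.708ms @ 10 + 106.477ms (2/7)
10. 3833.185ms @ 72/7 + 212.955ms (4/7)
11. 4046.14ms @ 76/7 + 106.477ms (2/7)
12. 4152.618ms @ 78/7 + 106.477ms (2/7)
13. 4259.095ms @ 80/7 + 106.477ms (2/7)
14. 4365.572ms @ 82/7 + 106.477ms (2/7)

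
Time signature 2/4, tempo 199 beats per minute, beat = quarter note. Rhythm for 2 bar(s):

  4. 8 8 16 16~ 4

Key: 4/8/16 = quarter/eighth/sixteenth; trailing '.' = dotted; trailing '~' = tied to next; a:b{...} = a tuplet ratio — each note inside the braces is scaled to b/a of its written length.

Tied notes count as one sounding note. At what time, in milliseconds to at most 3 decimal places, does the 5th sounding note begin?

1. 0.0ms @ 0 + 452.261ms (3/2)
2. 452.261ms @ 3/2 + 150.754ms (1/2)
3. 603.015ms @ 2 + 150.754ms (1/2)
4. 753.769ms @ 5/2 + 75.377ms (1/4)
5. 829.146ms @ 11/4 + 376.884ms (5/4)

note 5 onset = 11/4b = 829.146ms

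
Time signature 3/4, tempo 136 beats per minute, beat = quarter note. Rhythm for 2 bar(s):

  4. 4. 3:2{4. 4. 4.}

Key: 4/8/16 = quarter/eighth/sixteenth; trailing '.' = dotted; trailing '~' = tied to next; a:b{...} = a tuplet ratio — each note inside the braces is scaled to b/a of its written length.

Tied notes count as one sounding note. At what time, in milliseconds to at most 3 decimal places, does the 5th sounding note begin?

1. 0.0ms @ 0 + 661.765ms (3/2)
2. 661.765ms @ 3/2 + 661.765ms (3/2)
3. 1323.529ms @ 3 + 441.176ms (1)
4. 1764.706ms @ 4 + 441.176ms (1)
5. 2205.882ms @ 5 + 441.176ms (1)

note 5 onset = 5b = 2205.882ms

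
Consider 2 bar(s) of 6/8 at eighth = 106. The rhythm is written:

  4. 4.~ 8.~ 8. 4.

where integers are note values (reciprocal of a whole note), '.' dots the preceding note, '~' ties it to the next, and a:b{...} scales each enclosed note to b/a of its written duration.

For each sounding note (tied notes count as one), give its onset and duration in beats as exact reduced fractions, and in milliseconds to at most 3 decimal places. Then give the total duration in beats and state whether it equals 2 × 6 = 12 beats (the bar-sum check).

1) 0.0ms=0b +1698.113ms=3b
2) 1698.113ms=3b +3396.226ms=6b
3) 5094.34ms=9b +1698.113ms=3b
Σ=12b of 12 (106bpm 6/8) — PASS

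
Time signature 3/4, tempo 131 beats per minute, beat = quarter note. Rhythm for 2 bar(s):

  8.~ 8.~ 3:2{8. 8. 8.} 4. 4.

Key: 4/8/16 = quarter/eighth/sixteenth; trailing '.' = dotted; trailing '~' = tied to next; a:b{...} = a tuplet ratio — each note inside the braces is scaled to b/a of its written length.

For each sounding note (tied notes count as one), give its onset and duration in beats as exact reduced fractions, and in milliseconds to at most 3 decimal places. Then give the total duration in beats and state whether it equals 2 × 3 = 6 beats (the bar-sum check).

1) 0.0ms=0b +916.031ms=2b
2) 916.031ms=2b +229.008ms=1/2b
3) 1145.038ms=5/2b +229.008ms=1/2b
4) 1374.046ms=3b +687.023ms=3/2b
5) 2061.069ms=9/2b +687.023ms=3/2b
Σ=6b of 6 (131bpm 3/4) — PASS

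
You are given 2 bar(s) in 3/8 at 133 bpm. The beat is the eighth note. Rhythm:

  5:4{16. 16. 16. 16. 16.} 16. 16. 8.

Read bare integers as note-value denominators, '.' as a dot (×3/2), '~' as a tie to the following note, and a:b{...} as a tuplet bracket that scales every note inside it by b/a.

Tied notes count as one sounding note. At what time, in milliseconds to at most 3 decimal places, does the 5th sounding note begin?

1. 0.0ms @ 0 + 270.677ms (3/5)
2. 270.677ms @ 3/5 + 270.677ms (3/5)
3. 541.353ms @ 6/5 + 270.677ms (3/5)
4. 812.03ms @ 9/5 + 270.677ms (3/5)
5. 1082.707ms @ 12/5 + 270.677ms (3/5)
6. 1353.383ms @ 3 + 338.346ms (3/4)
7. 1691.729ms @ 15/4 + 338.346ms (3/4)
8. 2030.075ms @ 9/2 + 676.692ms (3/2)

note 5 onset = 12/5b = 1082.707ms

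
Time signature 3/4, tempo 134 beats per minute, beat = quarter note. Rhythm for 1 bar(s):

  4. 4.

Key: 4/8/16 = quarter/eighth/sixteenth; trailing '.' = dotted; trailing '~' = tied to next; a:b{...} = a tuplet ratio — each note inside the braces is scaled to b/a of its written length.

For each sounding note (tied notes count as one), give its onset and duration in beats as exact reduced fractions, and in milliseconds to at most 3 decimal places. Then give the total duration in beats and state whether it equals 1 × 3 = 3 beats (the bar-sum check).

1) 0.0ms=0b +671.642ms=3/2b
2) 671.642ms=3/2b +671.642ms=3/2b
Σ=3b of 3 (134bpm 3/4) — PASS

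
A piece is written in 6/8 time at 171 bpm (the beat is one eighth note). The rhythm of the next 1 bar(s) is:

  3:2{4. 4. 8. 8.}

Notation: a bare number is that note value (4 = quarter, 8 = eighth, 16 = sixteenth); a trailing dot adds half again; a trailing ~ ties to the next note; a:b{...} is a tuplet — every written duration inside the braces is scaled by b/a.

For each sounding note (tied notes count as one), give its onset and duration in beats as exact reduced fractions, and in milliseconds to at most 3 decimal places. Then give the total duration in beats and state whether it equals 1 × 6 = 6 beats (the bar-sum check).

1) 0.0ms=0b +701.754ms=2b
2) 701.754ms=2b +701.754ms=2b
3) 1403.509ms=4b +350.877ms=1b
4) 1754.386ms=5b +350.877ms=1b
Σ=6b of 6 (171bpm 6/8) — PASS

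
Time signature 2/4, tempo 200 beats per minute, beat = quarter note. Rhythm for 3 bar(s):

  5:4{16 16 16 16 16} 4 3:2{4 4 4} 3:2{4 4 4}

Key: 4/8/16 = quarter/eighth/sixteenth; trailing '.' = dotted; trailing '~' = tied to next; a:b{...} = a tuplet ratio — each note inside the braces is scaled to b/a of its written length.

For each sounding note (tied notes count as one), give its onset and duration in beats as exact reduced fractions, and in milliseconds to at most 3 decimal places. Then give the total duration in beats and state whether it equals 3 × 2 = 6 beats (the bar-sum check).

1) 0.0ms=0b +60.0ms=1/5b
2) 60.0ms=1/5b +60.0ms=1/5b
3) 120.0ms=2/5b +60.0ms=1/5b
4) 180.0ms=3/5b +60.0ms=1/5b
5) 240.0ms=4/5b +60.0ms=1/5b
6) 300.0ms=1b +300.0ms=1b
7) 600.0ms=2b +200.0ms=2/3b
8) 800.0ms=8/3b +200.0ms=2/3b
9) 1000.0ms=10/3b +200.0ms=2/3b
10) 1200.0ms=4b +200.0ms=2/3b
11) 1400.0ms=14/3b +200.0ms=2/3b
12) 1600.0ms=16/3b +200.0ms=2/3b
Σ=6b of 6 (200bpm 2/4) — PASS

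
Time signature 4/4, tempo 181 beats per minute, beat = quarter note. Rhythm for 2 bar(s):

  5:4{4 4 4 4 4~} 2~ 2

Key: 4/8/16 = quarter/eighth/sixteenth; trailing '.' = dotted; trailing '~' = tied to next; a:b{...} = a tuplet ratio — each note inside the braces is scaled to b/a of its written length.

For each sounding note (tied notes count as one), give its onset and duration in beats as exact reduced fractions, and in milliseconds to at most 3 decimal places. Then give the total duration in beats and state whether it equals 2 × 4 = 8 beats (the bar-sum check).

1) 0.0ms=0b +265.193ms=4/5b
2) 265.193ms=4/5b +265.193ms=4/5b
3) 530.387ms=8/5b +265.193ms=4/5b
4) 795.58ms=12/5b +265.193ms=4/5b
5) 1060.773ms=16/5b +1591.16ms=24/5b
Σ=8b of 8 (181bpm 4/4) — PASS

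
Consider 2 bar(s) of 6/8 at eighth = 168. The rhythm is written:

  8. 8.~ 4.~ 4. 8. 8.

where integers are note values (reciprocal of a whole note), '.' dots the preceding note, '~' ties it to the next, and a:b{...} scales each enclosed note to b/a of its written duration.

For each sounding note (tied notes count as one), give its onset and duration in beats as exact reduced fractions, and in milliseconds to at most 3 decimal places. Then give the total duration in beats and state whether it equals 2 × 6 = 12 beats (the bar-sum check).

1) 0.0ms=0b +535.714ms=3/2b
2) 535.714ms=3/2b +2678.571ms=15/2b
3) 3214.286ms=9b +535.714ms=3/2b
4) 3750.0ms=21/2b +535.714ms=3/2b
Σ=12b of 12 (168bpm 6/8) — PASS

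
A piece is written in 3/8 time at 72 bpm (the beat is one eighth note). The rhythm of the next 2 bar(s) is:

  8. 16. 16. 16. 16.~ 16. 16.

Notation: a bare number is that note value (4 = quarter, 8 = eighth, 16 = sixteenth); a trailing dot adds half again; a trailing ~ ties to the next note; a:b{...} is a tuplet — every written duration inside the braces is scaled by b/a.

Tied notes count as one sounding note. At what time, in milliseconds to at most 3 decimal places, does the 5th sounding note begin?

note 5 onset = 15/4b = 3125.0ms

1. 0.0ms @ 0 + 1250.0ms (3/2)
2. 1250.0ms @ 3/2 + 625.0ms (3/4)
3. 1875.0ms @ 9/4 + 625.0ms (3/4)
4. 2500.0ms @ 3 + 625.0ms (3/4)
5. 3125.0ms @ 15/4 + 1250.0ms (3/2)
6. 4375.0ms @ 21/4 + 625.0ms (3/4)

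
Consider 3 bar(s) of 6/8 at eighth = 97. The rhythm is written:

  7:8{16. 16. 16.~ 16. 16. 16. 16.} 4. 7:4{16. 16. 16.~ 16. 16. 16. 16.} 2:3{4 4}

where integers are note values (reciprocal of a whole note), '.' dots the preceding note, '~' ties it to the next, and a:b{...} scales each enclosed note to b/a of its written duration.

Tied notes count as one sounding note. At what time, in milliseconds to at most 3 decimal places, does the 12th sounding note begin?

1. 0.0ms @ 0 + 530.191ms (6/7)
2. 530.191ms @ 6/7 + 530.191ms (6/7)
3. 1060.383ms @ 12/7 + 1060.383ms (12/7)
4. 2120.766ms @ 24/7 + 530.191ms (6/7)
5. 2650.957ms @ 30/7 + 530.191ms (6/7)
6. 3181.149ms @ 36/7 + 530.191ms (6/7)
7. 3711.34ms @ 6 + 1855.67ms (3)
8. 5567.01ms @ 9 + 265.096ms (3/7)
9. 5832.106ms @ 66/7 + 265.096ms (3/7)
10. 6097.202ms @ 69/7 + 530.191ms (6/7)
11. 6627.393ms @ 75/7 + 265.096ms (3/7)
12. 6892.489ms @ 78/7 + 265.096ms (3/7)
13. 7157.585ms @ 81/7 + 265.096ms (3/7)
14. 7422.68ms @ 12 + 1855.67ms (3)
15. 9278.351ms @ 15 + 1855.67ms (3)

note 12 onset = 78/7b = 6892.489ms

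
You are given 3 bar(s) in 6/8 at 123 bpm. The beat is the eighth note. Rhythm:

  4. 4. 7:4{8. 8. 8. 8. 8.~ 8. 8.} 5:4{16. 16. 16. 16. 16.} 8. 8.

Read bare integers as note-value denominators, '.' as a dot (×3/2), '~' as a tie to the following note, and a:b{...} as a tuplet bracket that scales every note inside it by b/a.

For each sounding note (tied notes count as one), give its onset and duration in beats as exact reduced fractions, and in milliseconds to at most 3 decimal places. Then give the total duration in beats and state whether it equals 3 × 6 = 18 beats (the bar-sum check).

1) 0.0ms=0b +1463.415ms=3b
2) 1463.415ms=3b +1463.415ms=3b
3) 2926.829ms=6b +418.118ms=6/7b
4) 3344.948ms=48/7b +418.118ms=6/7b
5) 3763.066ms=54/7b +418.118ms=6/7b
6) 4181.185ms=60/7b +418.118ms=6/7b
7) 4599.303ms=66/7b +836.237ms=12/7b
8) 5435.54ms=78/7b +418.118ms=6/7b
9) 5853.659ms=12b +292.683ms=3/5b
10) 6146.341ms=63/5b +292.683ms=3/5b
11) 6439.024ms=66/5b +292.683ms=3/5b
12) 6731.707ms=69/5b +292.683ms=3/5b
13) 7024.39ms=72/5b +292.683ms=3/5b
14) 7317.073ms=15b +731.707ms=3/2b
15) 8048.78ms=33/2b +731.707ms=3/2b
Σ=18b of 18 (123bpm 6/8) — PASS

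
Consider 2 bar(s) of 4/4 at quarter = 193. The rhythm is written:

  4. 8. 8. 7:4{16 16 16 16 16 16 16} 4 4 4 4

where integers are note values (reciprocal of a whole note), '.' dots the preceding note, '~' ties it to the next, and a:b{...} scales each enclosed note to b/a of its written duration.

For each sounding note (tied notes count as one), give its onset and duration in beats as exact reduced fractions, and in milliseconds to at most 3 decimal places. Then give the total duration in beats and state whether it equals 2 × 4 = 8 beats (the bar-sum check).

1) 0.0ms=0b +466.321ms=3/2b
2) 466.321ms=3/2b +233.161ms=3/4b
3) 699.482ms=9/4b +233.161ms=3/4b
4) 932.642ms=3b +44.412ms=1/7b
5) 977.054ms=22/7b +44.412ms=1/7b
6) 1021.466ms=23/7b +44.412ms=1/7b
7) 1065.877ms=24/7b +44.412ms=1/7b
8) 1110.289ms=25/7b +44.412ms=1/7b
9) 1154.7ms=26/7b +44.412ms=1/7b
10) 1199.112ms=27/7b +44.412ms=1/7b
11) 1243.523ms=4b +310.881ms=1b
12) 1554.404ms=5b +310.881ms=1b
13) 1865.285ms=6b +310.881ms=1b
14) 2176.166ms=7b +310.881ms=1b
Σ=8b of 8 (193bpm 4/4) — PASS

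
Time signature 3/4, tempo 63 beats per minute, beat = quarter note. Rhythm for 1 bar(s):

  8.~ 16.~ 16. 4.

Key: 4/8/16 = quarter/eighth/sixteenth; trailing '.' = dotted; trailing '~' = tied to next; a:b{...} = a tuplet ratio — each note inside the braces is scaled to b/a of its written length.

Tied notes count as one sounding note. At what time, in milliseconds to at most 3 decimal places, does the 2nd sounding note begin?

1. 0.0ms @ 0 + 1428.571ms (3/2)
2. 1428.571ms @ 3/2 + 1428.571ms (3/2)

note 2 onset = 3/2b = 1428.571ms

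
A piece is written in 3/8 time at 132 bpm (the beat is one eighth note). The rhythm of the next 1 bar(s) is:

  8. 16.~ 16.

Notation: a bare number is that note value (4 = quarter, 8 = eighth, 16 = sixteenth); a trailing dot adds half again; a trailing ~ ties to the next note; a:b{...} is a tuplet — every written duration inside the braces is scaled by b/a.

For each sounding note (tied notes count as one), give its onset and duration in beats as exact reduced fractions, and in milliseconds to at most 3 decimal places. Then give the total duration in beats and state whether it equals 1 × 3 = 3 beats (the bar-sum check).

1) 0.0ms=0b +681.818ms=3/2b
2) 681.818ms=3/2b +681.818ms=3/2b
Σ=3b of 3 (132bpm 3/8) — PASS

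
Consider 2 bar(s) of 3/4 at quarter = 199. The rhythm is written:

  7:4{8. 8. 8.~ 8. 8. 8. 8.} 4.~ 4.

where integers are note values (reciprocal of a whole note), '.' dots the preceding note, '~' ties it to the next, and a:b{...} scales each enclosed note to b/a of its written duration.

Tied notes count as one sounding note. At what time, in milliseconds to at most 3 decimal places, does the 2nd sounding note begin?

1. 0.0ms @ 0 + 129.218ms (3/7)
2. 129.218ms @ 3/7 + 129.218ms (3/7)
3. 258.435ms @ 6/7 + 258.435ms (6/7)
4. 516.87ms @ 12/7 + 129.218ms (3/7)
5. 646.088ms @ 15/7 + 129.218ms (3/7)
6. 775.305ms @ 18/7 + 129.218ms (3/7)
7. 904.523ms @ 3 + 904.523ms (3)

note 2 onset = 3/7b = 129.218ms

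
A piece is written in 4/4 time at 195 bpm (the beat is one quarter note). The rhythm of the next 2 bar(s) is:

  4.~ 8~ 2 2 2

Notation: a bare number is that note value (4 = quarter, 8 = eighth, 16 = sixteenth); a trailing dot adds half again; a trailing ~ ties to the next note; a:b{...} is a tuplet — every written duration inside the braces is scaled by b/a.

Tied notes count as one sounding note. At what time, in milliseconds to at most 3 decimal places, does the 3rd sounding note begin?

1. 0.0ms @ 0 + 1230.769ms (4)
2. 1230.769ms @ 4 + 615.385ms (2)
3. 1846.154ms @ 6 + 615.385ms (2)

note 3 onset = 6b = 1846.154ms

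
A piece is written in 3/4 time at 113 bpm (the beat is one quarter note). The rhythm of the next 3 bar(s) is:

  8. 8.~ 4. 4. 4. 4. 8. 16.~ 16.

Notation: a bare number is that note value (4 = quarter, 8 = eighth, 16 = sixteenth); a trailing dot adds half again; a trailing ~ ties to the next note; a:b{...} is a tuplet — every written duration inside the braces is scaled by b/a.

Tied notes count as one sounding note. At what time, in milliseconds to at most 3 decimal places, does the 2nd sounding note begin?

1. 0.0ms @ 0 + 398.23ms (3/4)
2. 398.23ms @ 3/4 + 1194.69ms (9/4)
3. 1592.92ms @ 3 + 796.46ms (3/2)
4. 2389.381ms @ 9/2 + 796.46ms (3/2)
5. 3185.841ms @ 6 + 796.46ms (3/2)
6. 3982.301ms @ 15/2 + 398.23ms (3/4)
7. 4380.531ms @ 33/4 + 398.23ms (3/4)

note 2 onset = 3/4b = 398.23ms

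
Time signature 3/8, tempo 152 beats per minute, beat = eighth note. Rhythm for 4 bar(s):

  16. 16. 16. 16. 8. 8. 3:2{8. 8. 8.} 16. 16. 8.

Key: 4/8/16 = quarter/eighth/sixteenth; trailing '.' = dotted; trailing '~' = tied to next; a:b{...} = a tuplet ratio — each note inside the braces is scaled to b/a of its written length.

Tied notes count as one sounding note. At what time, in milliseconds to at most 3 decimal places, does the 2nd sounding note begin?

1. 0.0ms @ 0 + 296.053ms (3/4)
2. 296.053ms @ 3/4 + 296.053ms (3/4)
3. 592.105ms @ 3/2 + 296.053ms (3/4)
4. 888.158ms @ 9/4 + 296.053ms (3/4)
5. 1184.211ms @ 3 + 592.105ms (3/2)
6. 1776.316ms @ 9/2 + 592.105ms (3/2)
7. 2368.421ms @ 6 + 394.737ms (1)
8. 2763.158ms @ 7 + 394.737ms (1)
9. 3157.895ms @ 8 + 394.737ms (1)
10. 3552.632ms @ 9 + 296.053ms (3/4)
11. 3848.684ms @ 39/4 + 296.053ms (3/4)
12. 4144.737ms @ 21/2 + 592.105ms (3/2)

note 2 onset = 3/4b = 296.053ms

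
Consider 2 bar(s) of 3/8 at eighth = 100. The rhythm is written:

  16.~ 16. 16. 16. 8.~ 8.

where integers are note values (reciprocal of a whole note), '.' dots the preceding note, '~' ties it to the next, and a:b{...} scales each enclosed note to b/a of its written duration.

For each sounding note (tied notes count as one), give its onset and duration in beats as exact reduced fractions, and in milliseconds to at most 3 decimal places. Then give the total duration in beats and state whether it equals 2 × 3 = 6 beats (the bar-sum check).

1) 0.0ms=0b +900.0ms=3/2b
2) 900.0ms=3/2b +450.0ms=3/4b
3) 1350.0ms=9/4b +450.0ms=3/4b
4) 1800.0ms=3b +1800.0ms=3b
Σ=6b of 6 (100bpm 3/8) — PASS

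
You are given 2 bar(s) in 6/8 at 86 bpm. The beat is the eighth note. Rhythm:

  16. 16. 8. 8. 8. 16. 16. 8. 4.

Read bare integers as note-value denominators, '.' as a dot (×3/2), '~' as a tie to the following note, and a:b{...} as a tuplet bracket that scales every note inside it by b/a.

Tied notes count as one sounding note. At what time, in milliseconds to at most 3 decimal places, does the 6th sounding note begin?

1. 0.0ms @ 0 + 523.256ms (3/4)
2. 523.256ms @ 3/4 + 523.256ms (3/4)
3. 1046.512ms @ 3/2 + 1046.512ms (3/2)
4. 2093.023ms @ 3 + 1046.512ms (3/2)
5. 3139.535ms @ 9/2 + 1046.512ms (3/2)
6. 4186.047ms @ 6 + 523.256ms (3/4)
7. 4709.302ms @ 27/4 + 523.256ms (3/4)
8. 5232.558ms @ 15/2 + 1046.512ms (3/2)
9. 6279.07ms @ 9 + 2093.023ms (3)

note 6 onset = 6b = 4186.047ms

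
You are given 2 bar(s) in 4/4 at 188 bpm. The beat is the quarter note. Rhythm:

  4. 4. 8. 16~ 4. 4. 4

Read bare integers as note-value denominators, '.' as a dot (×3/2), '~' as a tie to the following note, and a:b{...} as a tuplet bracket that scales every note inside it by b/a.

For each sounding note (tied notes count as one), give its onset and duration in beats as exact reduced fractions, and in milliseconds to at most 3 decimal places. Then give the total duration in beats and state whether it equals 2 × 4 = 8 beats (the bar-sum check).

1) 0.0ms=0b +478.723ms=3/2b
2) 478.723ms=3/2b +478.723ms=3/2b
3) 957.447ms=3b +239.362ms=3/4b
4) 1196.809ms=15/4b +558.511ms=7/4b
5) 1755.319ms=11/2b +478.723ms=3/2b
6) 2234.043ms=7b +319.149ms=1b
Σ=8b of 8 (188bpm 4/4) — PASS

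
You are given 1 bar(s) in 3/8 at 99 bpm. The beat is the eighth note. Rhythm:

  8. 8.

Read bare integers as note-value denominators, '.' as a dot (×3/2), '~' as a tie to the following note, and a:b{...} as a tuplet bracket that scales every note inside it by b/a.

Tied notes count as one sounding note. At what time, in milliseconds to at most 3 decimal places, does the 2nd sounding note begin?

note 2 onset = 3/2b = 909.091ms

1. 0.0ms @ 0 + 909.091ms (3/2)
2. 909.091ms @ 3/2 + 909.091ms (3/2)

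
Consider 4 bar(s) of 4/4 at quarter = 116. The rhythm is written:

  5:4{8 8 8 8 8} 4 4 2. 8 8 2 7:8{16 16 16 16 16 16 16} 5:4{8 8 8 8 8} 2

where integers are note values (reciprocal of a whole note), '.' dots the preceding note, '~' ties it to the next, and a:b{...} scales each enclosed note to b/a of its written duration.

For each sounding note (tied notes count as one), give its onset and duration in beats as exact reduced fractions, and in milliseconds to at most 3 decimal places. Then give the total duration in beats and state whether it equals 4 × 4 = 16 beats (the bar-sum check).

1) 0.0ms=0b +206.897ms=2/5b
2) 206.897ms=2/5b +206.897ms=2/5b
3) 413.793ms=4/5b +206.897ms=2/5b
4) 620.69ms=6/5b +206.897ms=2/5b
5) 827.586ms=8/5b +206.897ms=2/5b
6) 1034.483ms=2b +517.241ms=1b
7) 1551.724ms=3b +517.241ms=1b
8) 2068.966ms=4b +1551.724ms=3b
9) 3620.69ms=7b +258.621ms=1/2b
10) 3879.31ms=15/2b +258.621ms=1/2b
11) 4137.931ms=8b +1034.483ms=2b
12) 5172.414ms=10b +147.783ms=2/7b
13) 5320.197ms=72/7b +147.783ms=2/7b
14) 5467.98ms=74/7b +147.783ms=2/7b
15) 5615.764ms=76/7b +147.783ms=2/7b
16) 5763.547ms=78/7b +147.783ms=2/7b
17) 5911.33ms=80/7b +147.783ms=2/7b
18) 6059.113ms=82/7b +147.783ms=2/7b
19) 6206.897ms=12b +206.897ms=2/5b
20) 6413.793ms=62/5b +206.897ms=2/5b
21) 6620.69ms=64/5b +206.897ms=2/5b
22) 6827.586ms=66/5b +206.897ms=2/5b
23) 7034.483ms=68/5b +206.897ms=2/5b
24) 7241.379ms=14b +1034.483ms=2b
Σ=16b of 16 (116bpm 4/4) — PASS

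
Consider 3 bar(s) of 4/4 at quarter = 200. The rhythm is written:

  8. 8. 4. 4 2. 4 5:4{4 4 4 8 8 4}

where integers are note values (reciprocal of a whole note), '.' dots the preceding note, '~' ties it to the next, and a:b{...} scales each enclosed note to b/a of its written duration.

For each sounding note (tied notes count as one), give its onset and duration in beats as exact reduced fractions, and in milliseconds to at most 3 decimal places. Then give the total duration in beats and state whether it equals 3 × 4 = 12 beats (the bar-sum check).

1) 0.0ms=0b +225.0ms=3/4b
2) 225.0ms=3/4b +225.0ms=3/4b
3) 450.0ms=3/2b +450.0ms=3/2b
4) 900.0ms=3b +300.0ms=1b
5) 1200.0ms=4b +900.0ms=3b
6) 2100.0ms=7b +300.0ms=1b
7) 2400.0ms=8b +240.0ms=4/5b
8) 2640.0ms=44/5b +240.0ms=4/5b
9) 2880.0ms=48/5b +240.0ms=4/5b
10) 3120.0ms=52/5b +120.0ms=2/5b
11) 3240.0ms=54/5b +120.0ms=2/5b
12) 3360.0ms=56/5b +240.0ms=4/5b
Σ=12b of 12 (200bpm 4/4) — PASS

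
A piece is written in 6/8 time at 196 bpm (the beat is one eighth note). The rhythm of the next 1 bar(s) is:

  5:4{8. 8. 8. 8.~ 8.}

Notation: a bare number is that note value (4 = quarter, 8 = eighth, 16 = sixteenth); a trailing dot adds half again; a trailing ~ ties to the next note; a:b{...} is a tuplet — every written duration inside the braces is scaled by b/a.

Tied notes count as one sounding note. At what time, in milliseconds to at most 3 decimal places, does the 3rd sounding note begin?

note 3 onset = 12/5b = 734.694ms

1. 0.0ms @ 0 + 367.347ms (6/5)
2. 367.347ms @ 6/5 + 367.347ms (6/5)
3. 734.694ms @ 12/5 + 367.347ms (6/5)
4. 1102.041ms @ 18/5 + 734.694ms (12/5)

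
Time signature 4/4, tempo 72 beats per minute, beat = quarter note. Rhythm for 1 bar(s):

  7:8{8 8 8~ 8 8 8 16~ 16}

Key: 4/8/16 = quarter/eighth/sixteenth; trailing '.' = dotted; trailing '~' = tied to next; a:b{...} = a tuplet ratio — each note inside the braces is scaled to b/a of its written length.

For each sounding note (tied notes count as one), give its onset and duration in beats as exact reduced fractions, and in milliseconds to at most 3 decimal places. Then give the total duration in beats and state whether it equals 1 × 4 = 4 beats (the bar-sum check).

1) 0.0ms=0b +476.19ms=4/7b
2) 476.19ms=4/7b +476.19ms=4/7b
3) 952.381ms=8/7b +952.381ms=8/7b
4) 1904.762ms=16/7b +476.19ms=4/7b
5) 2380.952ms=20/7b +476.19ms=4/7b
6) 2857.143ms=24/7b +476.19ms=4/7b
Σ=4b of 4 (72bpm 4/4) — PASS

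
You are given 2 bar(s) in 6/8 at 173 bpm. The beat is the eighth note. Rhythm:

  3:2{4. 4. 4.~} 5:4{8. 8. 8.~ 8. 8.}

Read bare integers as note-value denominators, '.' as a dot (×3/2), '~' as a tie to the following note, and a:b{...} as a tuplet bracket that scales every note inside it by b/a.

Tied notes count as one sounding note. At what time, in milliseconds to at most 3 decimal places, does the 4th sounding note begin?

note 4 onset = 36/5b = 2497.11ms

1. 0.0ms @ 0 + 693.642ms (2)
2. 693.642ms @ 2 + 693.642ms (2)
3. 1387.283ms @ 4 + 1109.827ms (16/5)
4. 2497.11ms @ 36/5 + 416.185ms (6/5)
5. 2913.295ms @ 42/5 + 832.37ms (12/5)
6. 3745.665ms @ 54/5 + 416.185ms (6/5)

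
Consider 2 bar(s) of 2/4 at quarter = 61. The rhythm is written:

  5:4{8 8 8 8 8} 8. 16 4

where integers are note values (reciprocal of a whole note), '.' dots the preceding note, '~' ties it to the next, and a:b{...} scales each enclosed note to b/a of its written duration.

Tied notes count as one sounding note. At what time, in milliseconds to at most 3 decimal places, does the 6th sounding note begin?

1. 0.0ms @ 0 + 393.443ms (2/5)
2. 393.443ms @ 2/5 + 393.443ms (2/5)
3. 786.885ms @ 4/5 + 393.443ms (2/5)
4. 1180.328ms @ 6/5 + 393.443ms (2/5)
5. 1573.77ms @ 8/5 + 393.443ms (2/5)
6. 1967.213ms @ 2 + 737.705ms (3/4)
7. 2704.918ms @ 11/4 + 245.902ms (1/4)
8. 2950.82ms @ 3 + 983.607ms (1)

note 6 onset = 2b = 1967.213ms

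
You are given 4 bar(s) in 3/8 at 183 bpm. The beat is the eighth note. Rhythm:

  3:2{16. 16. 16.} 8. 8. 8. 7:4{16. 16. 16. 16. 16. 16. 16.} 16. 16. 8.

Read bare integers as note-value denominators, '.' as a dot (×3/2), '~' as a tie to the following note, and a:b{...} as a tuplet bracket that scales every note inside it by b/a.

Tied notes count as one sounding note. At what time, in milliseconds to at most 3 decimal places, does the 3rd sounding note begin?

1. 0.0ms @ 0 + 163.934ms (1/2)
2. 163.934ms @ 1/2 + 163.934ms (1/2)
3. 327.869ms @ 1 + 163.934ms (1/2)
4. 491.803ms @ 3/2 + 491.803ms (3/2)
5. 983.607ms @ 3 + 491.803ms (3/2)
6. 1475.41ms @ 9/2 + 491.803ms (3/2)
7. 1967.213ms @ 6 + 140.515ms (3/7)
8. 2107.728ms @ 45/7 + 140.515ms (3/7)
9. 2248.244ms @ 48/7 + 140.515ms (3/7)
10. 2388.759ms @ 51/7 + 140.515ms (3/7)
11. 2529.274ms @ 54/7 + 140.515ms (3/7)
12. 2669.789ms @ 57/7 + 140.515ms (3/7)
13. 2810.304ms @ 60/7 + 140.515ms (3/7)
14. 2950.82ms @ 9 + 245.902ms (3/4)
15. 3196.721ms @ 39/4 + 245.902ms (3/4)
16. 3442.623ms @ 21/2 + 491.803ms (3/2)

note 3 onset = 1b = 327.869ms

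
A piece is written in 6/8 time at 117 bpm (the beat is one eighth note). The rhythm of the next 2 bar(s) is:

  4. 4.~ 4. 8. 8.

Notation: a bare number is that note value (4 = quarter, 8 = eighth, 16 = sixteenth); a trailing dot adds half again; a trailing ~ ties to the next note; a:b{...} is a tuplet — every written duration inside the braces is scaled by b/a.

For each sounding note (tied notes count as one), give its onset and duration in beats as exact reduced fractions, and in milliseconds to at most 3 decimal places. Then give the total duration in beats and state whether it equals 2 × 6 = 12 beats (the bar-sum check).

1) 0.0ms=0b +1538.462ms=3b
2) 1538.462ms=3b +3076.923ms=6b
3) 4615.385ms=9b +769.231ms=3/2b
4) 5384.615ms=21/2b +769.231ms=3/2b
Σ=12b of 12 (117bpm 6/8) — PASS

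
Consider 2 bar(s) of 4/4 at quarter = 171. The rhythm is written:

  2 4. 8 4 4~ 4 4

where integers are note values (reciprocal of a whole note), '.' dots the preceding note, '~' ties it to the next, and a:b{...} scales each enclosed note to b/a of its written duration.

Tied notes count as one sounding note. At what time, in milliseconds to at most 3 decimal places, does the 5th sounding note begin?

note 5 onset = 5b = 1754.386ms

1. 0.0ms @ 0 + 701.754ms (2)
2. 701.754ms @ 2 + 526.316ms (3/2)
3. 1228.07ms @ 7/2 + 175.439ms (1/2)
4. 1403.509ms @ 4 + 350.877ms (1)
5. 1754.386ms @ 5 + 701.754ms (2)
6. 2456.14ms @ 7 + 350.877ms (1)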